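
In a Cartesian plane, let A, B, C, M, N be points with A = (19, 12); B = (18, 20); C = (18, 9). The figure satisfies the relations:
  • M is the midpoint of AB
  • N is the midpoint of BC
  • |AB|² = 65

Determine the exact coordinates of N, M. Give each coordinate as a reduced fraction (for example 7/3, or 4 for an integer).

N = (18, 29/2)
M = (37/2, 16)

1. M_x = 37/2  [2·M = A+B = (19, 12)+(18, 20)]
2. M_y = 16  [2·M = A+B = (19, 12)+(18, 20)]
   so M = (37/2, 16)
3. N_x = 18  [2·N = B+C = (18, 20)+(18, 9)]
4. N_y = 29/2  [2·N = B+C = (18, 20)+(18, 9)]
   so N = (18, 29/2)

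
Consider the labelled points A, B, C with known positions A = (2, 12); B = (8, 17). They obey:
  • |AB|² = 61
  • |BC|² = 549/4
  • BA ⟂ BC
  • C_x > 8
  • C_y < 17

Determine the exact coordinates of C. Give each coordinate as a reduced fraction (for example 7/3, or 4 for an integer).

C = (31/2, 8)

1. C_x = 31/2  [[BA ⟂ BC ⇒ -6x-5y+133=0] ∩ [|C−(8, 17)|²=549/4]]
2. C_y = 8  [[BA ⟂ BC ⇒ -6x-5y+133=0] ∩ [|C−(8, 17)|²=549/4]]
   so C = (31/2, 8)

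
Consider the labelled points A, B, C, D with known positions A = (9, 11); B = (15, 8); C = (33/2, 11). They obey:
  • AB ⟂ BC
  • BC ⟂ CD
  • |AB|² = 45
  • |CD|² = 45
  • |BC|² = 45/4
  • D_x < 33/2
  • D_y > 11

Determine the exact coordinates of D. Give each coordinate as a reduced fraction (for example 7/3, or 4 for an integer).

D = (21/2, 14)

1. D_x = 21/2  [[BC ⟂ CD ⇒ 3/2x+3y-231/4=0] ∩ [|D−(33/2, 11)|²=45]]
2. D_y = 14  [[BC ⟂ CD ⇒ 3/2x+3y-231/4=0] ∩ [|D−(33/2, 11)|²=45]]
   so D = (21/2, 14)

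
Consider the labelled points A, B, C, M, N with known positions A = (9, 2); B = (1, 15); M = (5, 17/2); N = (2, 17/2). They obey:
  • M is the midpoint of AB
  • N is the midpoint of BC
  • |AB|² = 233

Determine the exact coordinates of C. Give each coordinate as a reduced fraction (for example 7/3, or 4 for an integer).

C = (3, 2)

1. C_x = 3  [C = 2·N−B = 2·(2, 17/2)−(1, 15)]
2. C_y = 2  [C = 2·N−B = 2·(2, 17/2)−(1, 15)]
   so C = (3, 2)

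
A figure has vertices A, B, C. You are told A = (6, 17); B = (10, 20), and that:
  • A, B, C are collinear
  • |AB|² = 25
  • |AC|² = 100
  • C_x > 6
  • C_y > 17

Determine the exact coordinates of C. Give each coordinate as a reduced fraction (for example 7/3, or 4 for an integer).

1. C_x = 14  [[A, B, C are collinear ⇒ -3x+4y-50=0] ∩ [|C−(6, 17)|²=100]]
2. C_y = 23  [[A, B, C are collinear ⇒ -3x+4y-50=0] ∩ [|C−(6, 17)|²=100]]
   so C = (14, 23)

C = (14, 23)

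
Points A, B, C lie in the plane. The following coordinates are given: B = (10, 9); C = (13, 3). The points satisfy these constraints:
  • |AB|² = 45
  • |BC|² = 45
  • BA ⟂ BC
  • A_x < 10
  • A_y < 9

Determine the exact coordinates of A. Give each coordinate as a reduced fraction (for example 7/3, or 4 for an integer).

1. A_x = 4  [[BA ⟂ BC ⇒ 3x-6y+24=0] ∩ [|A−(10, 9)|²=45]]
2. A_y = 6  [[BA ⟂ BC ⇒ 3x-6y+24=0] ∩ [|A−(10, 9)|²=45]]
   so A = (4, 6)

A = (4, 6)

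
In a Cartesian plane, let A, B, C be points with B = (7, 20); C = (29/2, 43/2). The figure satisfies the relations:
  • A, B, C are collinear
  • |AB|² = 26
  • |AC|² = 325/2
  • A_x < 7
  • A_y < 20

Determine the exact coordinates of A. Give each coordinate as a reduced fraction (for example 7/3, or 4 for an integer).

1. A_x = 2  [[A, B, C are collinear ⇒ -3/2x+15/2y-279/2=0] ∩ [|A−(7, 20)|²=26]]
2. A_y = 19  [[A, B, C are collinear ⇒ -3/2x+15/2y-279/2=0] ∩ [|A−(7, 20)|²=26]]
   so A = (2, 19)

A = (2, 19)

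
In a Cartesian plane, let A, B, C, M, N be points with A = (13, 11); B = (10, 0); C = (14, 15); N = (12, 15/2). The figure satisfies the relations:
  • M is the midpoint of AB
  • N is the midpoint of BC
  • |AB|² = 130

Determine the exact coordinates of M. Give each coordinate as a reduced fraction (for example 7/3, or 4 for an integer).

M = (23/2, 11/2)

1. M_x = 23/2  [2·M = A+B = (13, 11)+(10, 0)]
2. M_y = 11/2  [2·M = A+B = (13, 11)+(10, 0)]
   so M = (23/2, 11/2)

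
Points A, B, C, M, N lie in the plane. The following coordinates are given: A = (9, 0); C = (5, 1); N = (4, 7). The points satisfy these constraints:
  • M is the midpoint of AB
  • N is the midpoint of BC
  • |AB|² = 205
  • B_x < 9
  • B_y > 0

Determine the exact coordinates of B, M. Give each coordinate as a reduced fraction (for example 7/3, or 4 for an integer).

1. B_x = 3  [B = 2·N−C = 2·(4, 7)−(5, 1)]
2. B_y = 13  [B = 2·N−C = 2·(4, 7)−(5, 1)]
   so B = (3, 13)
3. M_x = 6  [2·M = A+B = (9, 0)+(3, 13)]
4. M_y = 13/2  [2·M = A+B = (9, 0)+(3, 13)]
   so M = (6, 13/2)

B = (3, 13)
M = (6, 13/2)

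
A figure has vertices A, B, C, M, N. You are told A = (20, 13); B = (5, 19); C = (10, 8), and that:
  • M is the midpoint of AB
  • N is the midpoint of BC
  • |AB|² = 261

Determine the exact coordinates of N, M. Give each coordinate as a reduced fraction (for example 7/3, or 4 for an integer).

1. M_x = 25/2  [2·M = A+B = (20, 13)+(5, 19)]
2. M_y = 16  [2·M = A+B = (20, 13)+(5, 19)]
   so M = (25/2, 16)
3. N_x = 15/2  [2·N = B+C = (5, 19)+(10, 8)]
4. N_y = 27/2  [2·N = B+C = (5, 19)+(10, 8)]
   so N = (15/2, 27/2)

N = (15/2, 27/2)
M = (25/2, 16)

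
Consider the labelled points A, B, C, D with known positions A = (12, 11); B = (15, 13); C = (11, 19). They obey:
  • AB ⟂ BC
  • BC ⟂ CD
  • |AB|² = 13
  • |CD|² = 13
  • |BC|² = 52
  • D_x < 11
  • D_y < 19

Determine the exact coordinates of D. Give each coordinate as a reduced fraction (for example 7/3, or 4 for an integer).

1. D_x = 8  [[BC ⟂ CD ⇒ -4x+6y-70=0] ∩ [|D−(11, 19)|²=13]]
2. D_y = 17  [[BC ⟂ CD ⇒ -4x+6y-70=0] ∩ [|D−(11, 19)|²=13]]
   so D = (8, 17)

D = (8, 17)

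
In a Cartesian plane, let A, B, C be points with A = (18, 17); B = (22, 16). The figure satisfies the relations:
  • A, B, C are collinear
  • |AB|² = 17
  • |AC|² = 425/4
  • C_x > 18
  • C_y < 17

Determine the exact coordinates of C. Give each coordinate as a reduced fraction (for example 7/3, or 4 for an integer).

1. C_x = 28  [[A, B, C are collinear ⇒ 1x+4y-86=0] ∩ [|C−(18, 17)|²=425/4]]
2. C_y = 29/2  [[A, B, C are collinear ⇒ 1x+4y-86=0] ∩ [|C−(18, 17)|²=425/4]]
   so C = (28, 29/2)

C = (28, 29/2)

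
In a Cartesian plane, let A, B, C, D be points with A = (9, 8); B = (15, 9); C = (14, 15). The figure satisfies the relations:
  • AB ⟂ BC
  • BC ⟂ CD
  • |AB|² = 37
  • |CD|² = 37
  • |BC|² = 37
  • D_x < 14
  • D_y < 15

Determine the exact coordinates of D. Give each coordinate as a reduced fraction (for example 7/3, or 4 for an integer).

D = (8, 14)

1. D_x = 8  [[BC ⟂ CD ⇒ -1x+6y-76=0] ∩ [|D−(14, 15)|²=37]]
2. D_y = 14  [[BC ⟂ CD ⇒ -1x+6y-76=0] ∩ [|D−(14, 15)|²=37]]
   so D = (8, 14)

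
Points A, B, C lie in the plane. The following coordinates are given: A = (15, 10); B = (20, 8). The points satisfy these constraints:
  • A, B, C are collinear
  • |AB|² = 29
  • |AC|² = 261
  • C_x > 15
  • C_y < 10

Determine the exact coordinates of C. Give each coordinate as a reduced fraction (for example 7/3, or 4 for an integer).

C = (30, 4)

1. C_x = 30  [[A, B, C are collinear ⇒ 2x+5y-80=0] ∩ [|C−(15, 10)|²=261]]
2. C_y = 4  [[A, B, C are collinear ⇒ 2x+5y-80=0] ∩ [|C−(15, 10)|²=261]]
   so C = (30, 4)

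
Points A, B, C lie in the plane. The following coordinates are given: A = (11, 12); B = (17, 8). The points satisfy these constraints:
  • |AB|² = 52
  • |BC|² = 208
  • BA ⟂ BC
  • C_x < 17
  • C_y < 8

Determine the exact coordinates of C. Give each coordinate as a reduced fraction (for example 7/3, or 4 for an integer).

1. C_x = 9  [[BA ⟂ BC ⇒ -6x+4y+70=0] ∩ [|C−(17, 8)|²=208]]
2. C_y = -4  [[BA ⟂ BC ⇒ -6x+4y+70=0] ∩ [|C−(17, 8)|²=208]]
   so C = (9, -4)

C = (9, -4)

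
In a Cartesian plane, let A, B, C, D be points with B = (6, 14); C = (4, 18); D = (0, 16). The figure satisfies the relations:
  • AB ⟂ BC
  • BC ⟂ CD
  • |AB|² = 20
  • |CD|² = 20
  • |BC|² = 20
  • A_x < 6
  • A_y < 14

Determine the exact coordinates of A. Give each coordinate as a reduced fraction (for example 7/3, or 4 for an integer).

1. A_x = 2  [[AB ⟂ BC ⇒ 2x-4y+44=0] ∩ [|A−(6, 14)|²=20]]
2. A_y = 12  [[AB ⟂ BC ⇒ 2x-4y+44=0] ∩ [|A−(6, 14)|²=20]]
   so A = (2, 12)

A = (2, 12)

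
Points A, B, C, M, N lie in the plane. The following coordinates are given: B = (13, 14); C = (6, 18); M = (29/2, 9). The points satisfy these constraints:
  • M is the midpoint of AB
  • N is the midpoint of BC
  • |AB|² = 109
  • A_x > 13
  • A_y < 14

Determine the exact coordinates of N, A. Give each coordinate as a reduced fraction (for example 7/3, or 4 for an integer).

N = (19/2, 16)
A = (16, 4)

1. A_x = 16  [A = 2·M−B = 2·(29/2, 9)−(13, 14)]
2. A_y = 4  [A = 2·M−B = 2·(29/2, 9)−(13, 14)]
   so A = (16, 4)
3. N_x = 19/2  [2·N = B+C = (13, 14)+(6, 18)]
4. N_y = 16  [2·N = B+C = (13, 14)+(6, 18)]
   so N = (19/2, 16)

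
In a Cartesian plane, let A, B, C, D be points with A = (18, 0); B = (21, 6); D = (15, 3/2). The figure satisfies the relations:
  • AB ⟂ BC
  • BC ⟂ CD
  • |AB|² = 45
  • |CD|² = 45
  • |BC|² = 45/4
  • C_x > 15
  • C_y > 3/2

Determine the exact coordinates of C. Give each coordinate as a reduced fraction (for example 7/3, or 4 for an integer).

1. C_x = 18  [[AB ⟂ BC ⇒ 3x+6y-99=0] ∩ [|C−(15, 3/2)|²=45]]
2. C_y = 15/2  [[AB ⟂ BC ⇒ 3x+6y-99=0] ∩ [|C−(15, 3/2)|²=45]]
   so C = (18, 15/2)

C = (18, 15/2)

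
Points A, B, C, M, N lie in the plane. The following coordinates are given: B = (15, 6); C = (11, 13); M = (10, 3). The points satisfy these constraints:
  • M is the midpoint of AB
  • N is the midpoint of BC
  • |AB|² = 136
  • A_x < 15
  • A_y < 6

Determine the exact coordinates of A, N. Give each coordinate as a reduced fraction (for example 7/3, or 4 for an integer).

A = (5, 0)
N = (13, 19/2)

1. A_x = 5  [A = 2·M−B = 2·(10, 3)−(15, 6)]
2. A_y = 0  [A = 2·M−B = 2·(10, 3)−(15, 6)]
   so A = (5, 0)
3. N_x = 13  [2·N = B+C = (15, 6)+(11, 13)]
4. N_y = 19/2  [2·N = B+C = (15, 6)+(11, 13)]
   so N = (13, 19/2)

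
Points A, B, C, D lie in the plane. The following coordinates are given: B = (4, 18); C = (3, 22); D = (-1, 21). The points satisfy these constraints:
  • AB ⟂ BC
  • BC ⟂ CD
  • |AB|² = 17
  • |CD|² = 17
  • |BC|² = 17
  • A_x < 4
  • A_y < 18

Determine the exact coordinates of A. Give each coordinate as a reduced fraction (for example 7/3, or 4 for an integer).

A = (0, 17)

1. A_x = 0  [[AB ⟂ BC ⇒ 1x-4y+68=0] ∩ [|A−(4, 18)|²=17]]
2. A_y = 17  [[AB ⟂ BC ⇒ 1x-4y+68=0] ∩ [|A−(4, 18)|²=17]]
   so A = (0, 17)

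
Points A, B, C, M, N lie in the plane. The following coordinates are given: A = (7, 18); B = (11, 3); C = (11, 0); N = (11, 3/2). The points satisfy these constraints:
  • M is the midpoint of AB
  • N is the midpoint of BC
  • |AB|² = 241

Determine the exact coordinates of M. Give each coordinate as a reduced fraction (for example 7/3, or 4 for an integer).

M = (9, 21/2)

1. M_x = 9  [2·M = A+B = (7, 18)+(11, 3)]
2. M_y = 21/2  [2·M = A+B = (7, 18)+(11, 3)]
   so M = (9, 21/2)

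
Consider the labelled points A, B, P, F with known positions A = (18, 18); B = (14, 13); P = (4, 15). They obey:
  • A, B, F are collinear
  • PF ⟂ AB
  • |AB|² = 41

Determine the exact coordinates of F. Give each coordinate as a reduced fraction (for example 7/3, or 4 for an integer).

1. F_x = 454/41  [[A, B, F are collinear ⇒ 5x-4y-18=0] ∩ [PF ⟂ AB ⇒ -4x-5y+91=0]]
2. F_y = 383/41  [[A, B, F are collinear ⇒ 5x-4y-18=0] ∩ [PF ⟂ AB ⇒ -4x-5y+91=0]]
   so F = (454/41, 383/41)

F = (454/41, 383/41)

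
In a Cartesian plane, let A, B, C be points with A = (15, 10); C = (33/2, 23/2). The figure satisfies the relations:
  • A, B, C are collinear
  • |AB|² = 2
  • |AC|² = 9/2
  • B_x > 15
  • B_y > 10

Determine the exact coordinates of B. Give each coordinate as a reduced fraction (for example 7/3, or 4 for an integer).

1. B_x = 16  [[A, B, C are collinear ⇒ 3/2x-3/2y-15/2=0] ∩ [|B−(15, 10)|²=2]]
2. B_y = 11  [[A, B, C are collinear ⇒ 3/2x-3/2y-15/2=0] ∩ [|B−(15, 10)|²=2]]
   so B = (16, 11)

B = (16, 11)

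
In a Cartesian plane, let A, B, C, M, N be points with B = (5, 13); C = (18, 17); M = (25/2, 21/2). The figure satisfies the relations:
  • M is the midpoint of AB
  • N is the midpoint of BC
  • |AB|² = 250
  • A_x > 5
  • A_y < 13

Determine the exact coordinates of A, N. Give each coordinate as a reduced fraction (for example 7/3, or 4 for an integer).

A = (20, 8)
N = (23/2, 15)

1. A_x = 20  [A = 2·M−B = 2·(25/2, 21/2)−(5, 13)]
2. A_y = 8  [A = 2·M−B = 2·(25/2, 21/2)−(5, 13)]
   so A = (20, 8)
3. N_x = 23/2  [2·N = B+C = (5, 13)+(18, 17)]
4. N_y = 15  [2·N = B+C = (5, 13)+(18, 17)]
   so N = (23/2, 15)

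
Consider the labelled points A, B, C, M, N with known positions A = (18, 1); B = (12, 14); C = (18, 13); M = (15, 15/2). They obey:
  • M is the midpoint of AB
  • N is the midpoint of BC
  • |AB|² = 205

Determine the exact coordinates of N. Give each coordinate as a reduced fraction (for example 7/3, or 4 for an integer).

1. N_x = 15  [2·N = B+C = (12, 14)+(18, 13)]
2. N_y = 27/2  [2·N = B+C = (12, 14)+(18, 13)]
   so N = (15, 27/2)

N = (15, 27/2)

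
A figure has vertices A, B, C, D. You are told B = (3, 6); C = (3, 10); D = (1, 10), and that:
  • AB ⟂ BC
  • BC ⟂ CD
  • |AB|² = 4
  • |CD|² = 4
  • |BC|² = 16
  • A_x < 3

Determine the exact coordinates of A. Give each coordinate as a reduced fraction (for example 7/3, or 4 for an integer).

1. A_x = 1  [[AB ⟂ BC ⇒ -4y+24=0] ∩ [|A−(3, 6)|²=4]]
2. A_y = 6  [[AB ⟂ BC ⇒ -4y+24=0] ∩ [|A−(3, 6)|²=4]]
   so A = (1, 6)

A = (1, 6)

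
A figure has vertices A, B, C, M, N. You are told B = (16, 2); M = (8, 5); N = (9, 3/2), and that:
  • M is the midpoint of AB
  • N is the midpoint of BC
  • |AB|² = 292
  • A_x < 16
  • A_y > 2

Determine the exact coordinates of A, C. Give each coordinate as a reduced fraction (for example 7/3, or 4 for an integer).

A = (0, 8)
C = (2, 1)

1. A_x = 0  [A = 2·M−B = 2·(8, 5)−(16, 2)]
2. A_y = 8  [A = 2·M−B = 2·(8, 5)−(16, 2)]
   so A = (0, 8)
3. C_x = 2  [C = 2·N−B = 2·(9, 3/2)−(16, 2)]
4. C_y = 1  [C = 2·N−B = 2·(9, 3/2)−(16, 2)]
   so C = (2, 1)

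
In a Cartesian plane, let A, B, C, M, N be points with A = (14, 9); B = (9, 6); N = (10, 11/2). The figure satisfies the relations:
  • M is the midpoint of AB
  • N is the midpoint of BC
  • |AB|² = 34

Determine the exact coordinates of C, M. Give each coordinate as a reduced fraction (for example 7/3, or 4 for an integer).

1. M_x = 23/2  [2·M = A+B = (14, 9)+(9, 6)]
2. M_y = 15/2  [2·M = A+B = (14, 9)+(9, 6)]
   so M = (23/2, 15/2)
3. C_x = 11  [C = 2·N−B = 2·(10, 11/2)−(9, 6)]
4. C_y = 5  [C = 2·N−B = 2·(10, 11/2)−(9, 6)]
   so C = (11, 5)

C = (11, 5)
M = (23/2, 15/2)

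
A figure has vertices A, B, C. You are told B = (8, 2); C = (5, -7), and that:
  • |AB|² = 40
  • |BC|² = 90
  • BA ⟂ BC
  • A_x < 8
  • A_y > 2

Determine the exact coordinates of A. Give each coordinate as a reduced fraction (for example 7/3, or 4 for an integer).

1. A_x = 2  [[BA ⟂ BC ⇒ -3x-9y+42=0] ∩ [|A−(8, 2)|²=40]]
2. A_y = 4  [[BA ⟂ BC ⇒ -3x-9y+42=0] ∩ [|A−(8, 2)|²=40]]
   so A = (2, 4)

A = (2, 4)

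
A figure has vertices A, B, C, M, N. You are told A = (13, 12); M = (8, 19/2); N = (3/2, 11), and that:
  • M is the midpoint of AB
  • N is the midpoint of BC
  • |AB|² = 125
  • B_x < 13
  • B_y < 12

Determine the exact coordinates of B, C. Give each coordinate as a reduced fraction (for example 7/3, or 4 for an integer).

B = (3, 7)
C = (0, 15)

1. B_x = 3  [B = 2·M−A = 2·(8, 19/2)−(13, 12)]
2. B_y = 7  [B = 2·M−A = 2·(8, 19/2)−(13, 12)]
   so B = (3, 7)
3. C_x = 0  [C = 2·N−B = 2·(3/2, 11)−(3, 7)]
4. C_y = 15  [C = 2·N−B = 2·(3/2, 11)−(3, 7)]
   so C = (0, 15)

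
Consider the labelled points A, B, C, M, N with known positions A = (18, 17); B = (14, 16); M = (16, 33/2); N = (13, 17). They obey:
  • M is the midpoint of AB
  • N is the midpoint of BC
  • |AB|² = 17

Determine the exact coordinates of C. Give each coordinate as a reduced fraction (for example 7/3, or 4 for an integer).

C = (12, 18)

1. C_x = 12  [C = 2·N−B = 2·(13, 17)−(14, 16)]
2. C_y = 18  [C = 2·N−B = 2·(13, 17)−(14, 16)]
   so C = (12, 18)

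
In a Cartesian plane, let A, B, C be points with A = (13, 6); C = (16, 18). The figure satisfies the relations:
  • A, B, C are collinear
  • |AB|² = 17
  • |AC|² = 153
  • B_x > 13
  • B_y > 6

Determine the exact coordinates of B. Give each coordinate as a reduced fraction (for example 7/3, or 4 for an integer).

1. B_x = 14  [[A, B, C are collinear ⇒ 12x-3y-138=0] ∩ [|B−(13, 6)|²=17]]
2. B_y = 10  [[A, B, C are collinear ⇒ 12x-3y-138=0] ∩ [|B−(13, 6)|²=17]]
   so B = (14, 10)

B = (14, 10)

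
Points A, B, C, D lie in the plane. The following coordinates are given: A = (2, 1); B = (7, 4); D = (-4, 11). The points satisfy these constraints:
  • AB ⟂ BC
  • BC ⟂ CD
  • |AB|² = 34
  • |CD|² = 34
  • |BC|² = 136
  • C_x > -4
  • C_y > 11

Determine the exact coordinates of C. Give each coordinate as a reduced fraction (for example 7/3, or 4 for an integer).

1. C_x = 1  [[AB ⟂ BC ⇒ 5x+3y-47=0] ∩ [|C−(-4, 11)|²=34]]
2. C_y = 14  [[AB ⟂ BC ⇒ 5x+3y-47=0] ∩ [|C−(-4, 11)|²=34]]
   so C = (1, 14)

C = (1, 14)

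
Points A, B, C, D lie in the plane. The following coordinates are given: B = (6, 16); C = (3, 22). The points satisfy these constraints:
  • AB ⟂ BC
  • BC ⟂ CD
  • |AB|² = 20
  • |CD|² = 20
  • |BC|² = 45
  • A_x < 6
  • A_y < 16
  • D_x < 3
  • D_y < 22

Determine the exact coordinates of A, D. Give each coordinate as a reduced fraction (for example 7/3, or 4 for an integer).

1. A_x = 2  [[AB ⟂ BC ⇒ 3x-6y+78=0] ∩ [|A−(6, 16)|²=20]]
2. A_y = 14  [[AB ⟂ BC ⇒ 3x-6y+78=0] ∩ [|A−(6, 16)|²=20]]
   so A = (2, 14)
3. D_x = -1  [[BC ⟂ CD ⇒ -3x+6y-123=0] ∩ [|D−(3, 22)|²=20]]
4. D_y = 20  [[BC ⟂ CD ⇒ -3x+6y-123=0] ∩ [|D−(3, 22)|²=20]]
   so D = (-1, 20)

A = (2, 14)
D = (-1, 20)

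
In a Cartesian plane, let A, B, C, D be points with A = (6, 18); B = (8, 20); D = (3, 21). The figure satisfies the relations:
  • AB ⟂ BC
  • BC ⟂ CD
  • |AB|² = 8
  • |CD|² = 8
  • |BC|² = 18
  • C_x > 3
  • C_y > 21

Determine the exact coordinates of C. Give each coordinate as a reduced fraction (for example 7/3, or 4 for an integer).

C = (5, 23)

1. C_x = 5  [[AB ⟂ BC ⇒ 2x+2y-56=0] ∩ [|C−(3, 21)|²=8]]
2. C_y = 23  [[AB ⟂ BC ⇒ 2x+2y-56=0] ∩ [|C−(3, 21)|²=8]]
   so C = (5, 23)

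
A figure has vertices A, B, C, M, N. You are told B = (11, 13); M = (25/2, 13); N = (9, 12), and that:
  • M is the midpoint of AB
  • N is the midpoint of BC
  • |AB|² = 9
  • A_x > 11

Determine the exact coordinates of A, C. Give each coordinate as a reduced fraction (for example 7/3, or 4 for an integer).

1. A_x = 14  [A = 2·M−B = 2·(25/2, 13)−(11, 13)]
2. A_y = 13  [A = 2·M−B = 2·(25/2, 13)−(11, 13)]
   so A = (14, 13)
3. C_x = 7  [C = 2·N−B = 2·(9, 12)−(11, 13)]
4. C_y = 11  [C = 2·N−B = 2·(9, 12)−(11, 13)]
   so C = (7, 11)

A = (14, 13)
C = (7, 11)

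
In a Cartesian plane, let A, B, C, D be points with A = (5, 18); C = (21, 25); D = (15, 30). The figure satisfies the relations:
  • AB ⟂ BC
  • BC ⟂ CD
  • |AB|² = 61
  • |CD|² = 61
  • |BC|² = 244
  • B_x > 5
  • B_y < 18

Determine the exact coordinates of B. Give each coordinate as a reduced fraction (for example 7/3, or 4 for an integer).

1. B_x = 11  [[BC ⟂ CD ⇒ 6x-5y-1=0] ∩ [|B−(5, 18)|²=61]]
2. B_y = 13  [[BC ⟂ CD ⇒ 6x-5y-1=0] ∩ [|B−(5, 18)|²=61]]
   so B = (11, 13)

B = (11, 13)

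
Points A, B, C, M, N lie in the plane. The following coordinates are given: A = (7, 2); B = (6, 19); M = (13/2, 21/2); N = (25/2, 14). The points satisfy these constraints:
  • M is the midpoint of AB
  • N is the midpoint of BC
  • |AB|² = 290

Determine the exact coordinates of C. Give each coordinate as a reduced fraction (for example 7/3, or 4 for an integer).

C = (19, 9)

1. C_x = 19  [C = 2·N−B = 2·(25/2, 14)−(6, 19)]
2. C_y = 9  [C = 2·N−B = 2·(25/2, 14)−(6, 19)]
   so C = (19, 9)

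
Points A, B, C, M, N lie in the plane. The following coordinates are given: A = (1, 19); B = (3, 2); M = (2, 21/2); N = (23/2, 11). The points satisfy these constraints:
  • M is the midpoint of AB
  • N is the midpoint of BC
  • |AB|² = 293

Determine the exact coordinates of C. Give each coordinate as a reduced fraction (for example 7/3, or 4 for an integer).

1. C_x = 20  [C = 2·N−B = 2·(23/2, 11)−(3, 2)]
2. C_y = 20  [C = 2·N−B = 2·(23/2, 11)−(3, 2)]
   so C = (20, 20)

C = (20, 20)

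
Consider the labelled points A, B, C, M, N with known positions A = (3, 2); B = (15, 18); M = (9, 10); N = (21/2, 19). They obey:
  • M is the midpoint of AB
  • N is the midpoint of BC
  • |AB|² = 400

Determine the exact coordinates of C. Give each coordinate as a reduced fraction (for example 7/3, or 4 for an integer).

C = (6, 20)

1. C_x = 6  [C = 2·N−B = 2·(21/2, 19)−(15, 18)]
2. C_y = 20  [C = 2·N−B = 2·(21/2, 19)−(15, 18)]
   so C = (6, 20)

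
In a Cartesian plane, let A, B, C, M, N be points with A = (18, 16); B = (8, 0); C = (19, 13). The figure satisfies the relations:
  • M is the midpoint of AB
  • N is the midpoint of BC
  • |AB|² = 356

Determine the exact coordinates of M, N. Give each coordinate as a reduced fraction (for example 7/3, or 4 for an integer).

1. M_x = 13  [2·M = A+B = (18, 16)+(8, 0)]
2. M_y = 8  [2·M = A+B = (18, 16)+(8, 0)]
   so M = (13, 8)
3. N_x = 27/2  [2·N = B+C = (8, 0)+(19, 13)]
4. N_y = 13/2  [2·N = B+C = (8, 0)+(19, 13)]
   so N = (27/2, 13/2)

M = (13, 8)
N = (27/2, 13/2)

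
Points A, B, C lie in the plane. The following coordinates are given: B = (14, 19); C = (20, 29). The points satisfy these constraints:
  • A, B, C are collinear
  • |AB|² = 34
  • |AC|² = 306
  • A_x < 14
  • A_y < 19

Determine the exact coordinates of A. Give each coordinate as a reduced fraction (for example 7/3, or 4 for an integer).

A = (11, 14)

1. A_x = 11  [[A, B, C are collinear ⇒ -10x+6y+26=0] ∩ [|A−(14, 19)|²=34]]
2. A_y = 14  [[A, B, C are collinear ⇒ -10x+6y+26=0] ∩ [|A−(14, 19)|²=34]]
   so A = (11, 14)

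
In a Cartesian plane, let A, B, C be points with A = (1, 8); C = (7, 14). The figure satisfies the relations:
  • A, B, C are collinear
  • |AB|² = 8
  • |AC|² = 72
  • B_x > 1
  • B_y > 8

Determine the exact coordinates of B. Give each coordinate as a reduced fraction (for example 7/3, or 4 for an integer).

1. B_x = 3  [[A, B, C are collinear ⇒ 6x-6y+42=0] ∩ [|B−(1, 8)|²=8]]
2. B_y = 10  [[A, B, C are collinear ⇒ 6x-6y+42=0] ∩ [|B−(1, 8)|²=8]]
   so B = (3, 10)

B = (3, 10)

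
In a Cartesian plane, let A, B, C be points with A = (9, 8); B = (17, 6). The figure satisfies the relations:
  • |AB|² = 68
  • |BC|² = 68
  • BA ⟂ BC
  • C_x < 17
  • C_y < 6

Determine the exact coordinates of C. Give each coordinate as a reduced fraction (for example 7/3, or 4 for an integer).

1. C_x = 15  [[BA ⟂ BC ⇒ -8x+2y+124=0] ∩ [|C−(17, 6)|²=68]]
2. C_y = -2  [[BA ⟂ BC ⇒ -8x+2y+124=0] ∩ [|C−(17, 6)|²=68]]
   so C = (15, -2)

C = (15, -2)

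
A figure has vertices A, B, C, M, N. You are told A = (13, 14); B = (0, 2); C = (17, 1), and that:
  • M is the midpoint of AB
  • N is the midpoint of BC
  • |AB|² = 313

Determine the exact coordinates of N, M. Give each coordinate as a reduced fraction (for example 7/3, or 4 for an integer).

N = (17/2, 3/2)
M = (13/2, 8)

1. M_x = 13/2  [2·M = A+B = (13, 14)+(0, 2)]
2. M_y = 8  [2·M = A+B = (13, 14)+(0, 2)]
   so M = (13/2, 8)
3. N_x = 17/2  [2·N = B+C = (0, 2)+(17, 1)]
4. N_y = 3/2  [2·N = B+C = (0, 2)+(17, 1)]
   so N = (17/2, 3/2)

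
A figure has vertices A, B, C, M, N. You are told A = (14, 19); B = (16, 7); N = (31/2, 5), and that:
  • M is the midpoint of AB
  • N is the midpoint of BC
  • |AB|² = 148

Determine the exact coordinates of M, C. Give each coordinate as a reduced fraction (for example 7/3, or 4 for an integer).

M = (15, 13)
C = (15, 3)

1. M_x = 15  [2·M = A+B = (14, 19)+(16, 7)]
2. M_y = 13  [2·M = A+B = (14, 19)+(16, 7)]
   so M = (15, 13)
3. C_x = 15  [C = 2·N−B = 2·(31/2, 5)−(16, 7)]
4. C_y = 3  [C = 2·N−B = 2·(31/2, 5)−(16, 7)]
   so C = (15, 3)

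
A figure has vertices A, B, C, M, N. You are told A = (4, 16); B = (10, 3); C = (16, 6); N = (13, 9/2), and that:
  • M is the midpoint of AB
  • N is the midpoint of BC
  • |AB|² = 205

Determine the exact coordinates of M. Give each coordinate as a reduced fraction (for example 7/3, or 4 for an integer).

M = (7, 19/2)

1. M_x = 7  [2·M = A+B = (4, 16)+(10, 3)]
2. M_y = 19/2  [2·M = A+B = (4, 16)+(10, 3)]
   so M = (7, 19/2)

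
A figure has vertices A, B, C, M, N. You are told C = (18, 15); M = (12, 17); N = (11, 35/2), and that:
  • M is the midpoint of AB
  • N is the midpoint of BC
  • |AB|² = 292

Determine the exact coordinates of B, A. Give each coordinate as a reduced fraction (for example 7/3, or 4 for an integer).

B = (4, 20)
A = (20, 14)

1. B_x = 4  [B = 2·N−C = 2·(11, 35/2)−(18, 15)]
2. B_y = 20  [B = 2·N−C = 2·(11, 35/2)−(18, 15)]
   so B = (4, 20)
3. A_x = 20  [A = 2·M−B = 2·(12, 17)−(4, 20)]
4. A_y = 14  [A = 2·M−B = 2·(12, 17)−(4, 20)]
   so A = (20, 14)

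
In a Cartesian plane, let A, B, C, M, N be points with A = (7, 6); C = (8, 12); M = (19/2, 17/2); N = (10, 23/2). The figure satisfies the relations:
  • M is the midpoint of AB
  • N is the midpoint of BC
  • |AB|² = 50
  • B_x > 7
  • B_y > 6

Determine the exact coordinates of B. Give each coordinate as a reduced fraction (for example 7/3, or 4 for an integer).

1. B_x = 12  [B = 2·M−A = 2·(19/2, 17/2)−(7, 6)]
2. B_y = 11  [B = 2·M−A = 2·(19/2, 17/2)−(7, 6)]
   so B = (12, 11)

B = (12, 11)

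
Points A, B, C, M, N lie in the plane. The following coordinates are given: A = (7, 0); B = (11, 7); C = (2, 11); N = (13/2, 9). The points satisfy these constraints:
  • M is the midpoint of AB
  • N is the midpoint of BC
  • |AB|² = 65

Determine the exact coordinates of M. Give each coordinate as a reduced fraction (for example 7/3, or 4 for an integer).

1. M_x = 9  [2·M = A+B = (7, 0)+(11, 7)]
2. M_y = 7/2  [2·M = A+B = (7, 0)+(11, 7)]
   so M = (9, 7/2)

M = (9, 7/2)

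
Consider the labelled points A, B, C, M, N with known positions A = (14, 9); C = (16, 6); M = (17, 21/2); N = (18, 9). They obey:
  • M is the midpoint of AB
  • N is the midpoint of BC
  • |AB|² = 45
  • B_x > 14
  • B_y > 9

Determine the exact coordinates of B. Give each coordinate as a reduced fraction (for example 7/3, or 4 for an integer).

1. B_x = 20  [B = 2·M−A = 2·(17, 21/2)−(14, 9)]
2. B_y = 12  [B = 2·M−A = 2·(17, 21/2)−(14, 9)]
   so B = (20, 12)

B = (20, 12)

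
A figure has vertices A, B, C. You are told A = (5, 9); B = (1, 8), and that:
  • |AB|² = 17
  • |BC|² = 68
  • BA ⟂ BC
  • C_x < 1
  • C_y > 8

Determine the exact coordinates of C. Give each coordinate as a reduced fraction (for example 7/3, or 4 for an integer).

1. C_x = -1  [[BA ⟂ BC ⇒ 4x+1y-12=0] ∩ [|C−(1, 8)|²=68]]
2. C_y = 16  [[BA ⟂ BC ⇒ 4x+1y-12=0] ∩ [|C−(1, 8)|²=68]]
   so C = (-1, 16)

C = (-1, 16)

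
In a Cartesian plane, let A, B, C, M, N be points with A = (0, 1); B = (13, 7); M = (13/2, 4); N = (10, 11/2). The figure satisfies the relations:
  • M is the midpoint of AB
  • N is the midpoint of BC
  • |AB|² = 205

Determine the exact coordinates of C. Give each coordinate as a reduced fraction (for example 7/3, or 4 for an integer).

C = (7, 4)

1. C_x = 7  [C = 2·N−B = 2·(10, 11/2)−(13, 7)]
2. C_y = 4  [C = 2·N−B = 2·(10, 11/2)−(13, 7)]
   so C = (7, 4)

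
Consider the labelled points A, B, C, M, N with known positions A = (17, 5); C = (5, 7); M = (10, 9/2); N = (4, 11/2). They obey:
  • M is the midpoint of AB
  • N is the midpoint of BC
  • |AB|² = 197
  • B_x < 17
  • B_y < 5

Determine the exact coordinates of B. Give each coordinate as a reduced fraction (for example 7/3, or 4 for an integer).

1. B_x = 3  [B = 2·M−A = 2·(10, 9/2)−(17, 5)]
2. B_y = 4  [B = 2·M−A = 2·(10, 9/2)−(17, 5)]
   so B = (3, 4)

B = (3, 4)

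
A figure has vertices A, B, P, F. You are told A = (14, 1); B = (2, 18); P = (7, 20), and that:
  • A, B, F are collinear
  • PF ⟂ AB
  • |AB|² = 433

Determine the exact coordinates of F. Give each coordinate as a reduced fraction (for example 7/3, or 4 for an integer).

1. F_x = 1178/433  [[A, B, F are collinear ⇒ -17x-12y+250=0] ∩ [PF ⟂ AB ⇒ -12x+17y-256=0]]
2. F_y = 7352/433  [[A, B, F are collinear ⇒ -17x-12y+250=0] ∩ [PF ⟂ AB ⇒ -12x+17y-256=0]]
   so F = (1178/433, 7352/433)

F = (1178/433, 7352/433)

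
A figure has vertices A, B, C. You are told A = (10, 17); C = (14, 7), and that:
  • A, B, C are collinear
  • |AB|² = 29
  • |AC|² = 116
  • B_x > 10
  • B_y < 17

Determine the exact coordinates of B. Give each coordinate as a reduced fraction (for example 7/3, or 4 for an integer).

B = (12, 12)

1. B_x = 12  [[A, B, C are collinear ⇒ -10x-4y+168=0] ∩ [|B−(10, 17)|²=29]]
2. B_y = 12  [[A, B, C are collinear ⇒ -10x-4y+168=0] ∩ [|B−(10, 17)|²=29]]
   so B = (12, 12)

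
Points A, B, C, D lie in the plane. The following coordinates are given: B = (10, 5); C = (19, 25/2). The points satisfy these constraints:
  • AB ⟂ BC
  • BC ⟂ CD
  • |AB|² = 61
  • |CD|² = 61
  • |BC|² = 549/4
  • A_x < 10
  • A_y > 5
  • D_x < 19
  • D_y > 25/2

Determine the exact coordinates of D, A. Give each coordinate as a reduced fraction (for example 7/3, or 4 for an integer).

1. D_x = 14  [[BC ⟂ CD ⇒ 9x+15/2y-1059/4=0] ∩ [|D−(19, 25/2)|²=61]]
2. D_y = 37/2  [[BC ⟂ CD ⇒ 9x+15/2y-1059/4=0] ∩ [|D−(19, 25/2)|²=61]]
   so D = (14, 37/2)
3. A_x = 5  [[AB ⟂ BC ⇒ -9x-15/2y+255/2=0] ∩ [|A−(10, 5)|²=61]]
4. A_y = 11  [[AB ⟂ BC ⇒ -9x-15/2y+255/2=0] ∩ [|A−(10, 5)|²=61]]
   so A = (5, 11)

D = (14, 37/2)
A = (5, 11)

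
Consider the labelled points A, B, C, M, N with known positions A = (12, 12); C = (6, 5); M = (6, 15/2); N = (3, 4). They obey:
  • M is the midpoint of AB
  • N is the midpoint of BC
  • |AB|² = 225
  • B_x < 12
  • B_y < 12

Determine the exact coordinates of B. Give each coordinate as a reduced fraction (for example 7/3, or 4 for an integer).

1. B_x = 0  [B = 2·M−A = 2·(6, 15/2)−(12, 12)]
2. B_y = 3  [B = 2·M−A = 2·(6, 15/2)−(12, 12)]
   so B = (0, 3)

B = (0, 3)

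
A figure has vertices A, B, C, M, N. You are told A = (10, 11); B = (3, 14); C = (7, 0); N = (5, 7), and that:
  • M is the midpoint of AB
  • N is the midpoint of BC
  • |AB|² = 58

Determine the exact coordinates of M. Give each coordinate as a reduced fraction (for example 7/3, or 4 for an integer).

1. M_x = 13/2  [2·M = A+B = (10, 11)+(3, 14)]
2. M_y = 25/2  [2·M = A+B = (10, 11)+(3, 14)]
   so M = (13/2, 25/2)

M = (13/2, 25/2)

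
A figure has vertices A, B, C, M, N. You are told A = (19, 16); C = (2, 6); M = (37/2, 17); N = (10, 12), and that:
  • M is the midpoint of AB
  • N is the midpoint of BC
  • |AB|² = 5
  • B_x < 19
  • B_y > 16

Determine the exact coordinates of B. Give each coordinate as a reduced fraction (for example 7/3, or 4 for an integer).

B = (18, 18)

1. B_x = 18  [B = 2·M−A = 2·(37/2, 17)−(19, 16)]
2. B_y = 18  [B = 2·M−A = 2·(37/2, 17)−(19, 16)]
   so B = (18, 18)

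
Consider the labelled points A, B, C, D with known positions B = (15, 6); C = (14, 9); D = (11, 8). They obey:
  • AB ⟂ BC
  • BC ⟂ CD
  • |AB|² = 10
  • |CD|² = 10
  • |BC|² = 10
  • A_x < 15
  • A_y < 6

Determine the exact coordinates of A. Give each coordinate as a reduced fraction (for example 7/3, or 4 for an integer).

1. A_x = 12  [[AB ⟂ BC ⇒ 1x-3y+3=0] ∩ [|A−(15, 6)|²=10]]
2. A_y = 5  [[AB ⟂ BC ⇒ 1x-3y+3=0] ∩ [|A−(15, 6)|²=10]]
   so A = (12, 5)

A = (12, 5)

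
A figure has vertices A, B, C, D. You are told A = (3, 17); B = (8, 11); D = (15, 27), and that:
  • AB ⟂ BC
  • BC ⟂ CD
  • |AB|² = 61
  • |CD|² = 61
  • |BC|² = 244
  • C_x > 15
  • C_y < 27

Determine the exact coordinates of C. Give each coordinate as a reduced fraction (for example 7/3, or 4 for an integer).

1. C_x = 20  [[AB ⟂ BC ⇒ 5x-6y+26=0] ∩ [|C−(15, 27)|²=61]]
2. C_y = 21  [[AB ⟂ BC ⇒ 5x-6y+26=0] ∩ [|C−(15, 27)|²=61]]
   so C = (20, 21)

C = (20, 21)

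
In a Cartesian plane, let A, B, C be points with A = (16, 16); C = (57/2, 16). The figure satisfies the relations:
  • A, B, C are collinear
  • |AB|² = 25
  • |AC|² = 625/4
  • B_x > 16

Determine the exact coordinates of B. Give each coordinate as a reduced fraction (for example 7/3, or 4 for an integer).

B = (21, 16)

1. B_x = 21  [[A, B, C are collinear ⇒ -25/2y+200=0] ∩ [|B−(16, 16)|²=25]]
2. B_y = 16  [[A, B, C are collinear ⇒ -25/2y+200=0] ∩ [|B−(16, 16)|²=25]]
   so B = (21, 16)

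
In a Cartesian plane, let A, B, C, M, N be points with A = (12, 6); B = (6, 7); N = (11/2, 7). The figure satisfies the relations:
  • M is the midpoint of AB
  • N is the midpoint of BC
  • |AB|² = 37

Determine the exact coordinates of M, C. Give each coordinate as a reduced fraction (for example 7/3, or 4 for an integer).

M = (9, 13/2)
C = (5, 7)

1. M_x = 9  [2·M = A+B = (12, 6)+(6, 7)]
2. M_y = 13/2  [2·M = A+B = (12, 6)+(6, 7)]
   so M = (9, 13/2)
3. C_x = 5  [C = 2·N−B = 2·(11/2, 7)−(6, 7)]
4. C_y = 7  [C = 2·N−B = 2·(11/2, 7)−(6, 7)]
   so C = (5, 7)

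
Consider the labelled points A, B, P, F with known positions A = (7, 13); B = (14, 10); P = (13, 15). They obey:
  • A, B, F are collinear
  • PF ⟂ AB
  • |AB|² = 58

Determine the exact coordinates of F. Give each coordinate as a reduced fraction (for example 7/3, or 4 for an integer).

1. F_x = 329/29  [[A, B, F are collinear ⇒ 3x+7y-112=0] ∩ [PF ⟂ AB ⇒ 7x-3y-46=0]]
2. F_y = 323/29  [[A, B, F are collinear ⇒ 3x+7y-112=0] ∩ [PF ⟂ AB ⇒ 7x-3y-46=0]]
   so F = (329/29, 323/29)

F = (329/29, 323/29)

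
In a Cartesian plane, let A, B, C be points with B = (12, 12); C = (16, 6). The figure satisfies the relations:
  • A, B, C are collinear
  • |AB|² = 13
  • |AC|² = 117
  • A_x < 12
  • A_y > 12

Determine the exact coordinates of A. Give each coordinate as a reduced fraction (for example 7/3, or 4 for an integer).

A = (10, 15)

1. A_x = 10  [[A, B, C are collinear ⇒ 6x+4y-120=0] ∩ [|A−(12, 12)|²=13]]
2. A_y = 15  [[A, B, C are collinear ⇒ 6x+4y-120=0] ∩ [|A−(12, 12)|²=13]]
   so A = (10, 15)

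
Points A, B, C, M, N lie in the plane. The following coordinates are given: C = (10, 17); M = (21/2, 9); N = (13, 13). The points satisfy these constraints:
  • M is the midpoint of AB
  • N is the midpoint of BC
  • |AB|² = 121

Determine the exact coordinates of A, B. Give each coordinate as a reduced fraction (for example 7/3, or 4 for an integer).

1. B_x = 16  [B = 2·N−C = 2·(13, 13)−(10, 17)]
2. B_y = 9  [B = 2·N−C = 2·(13, 13)−(10, 17)]
   so B = (16, 9)
3. A_x = 5  [A = 2·M−B = 2·(21/2, 9)−(16, 9)]
4. A_y = 9  [A = 2·M−B = 2·(21/2, 9)−(16, 9)]
   so A = (5, 9)

A = (5, 9)
B = (16, 9)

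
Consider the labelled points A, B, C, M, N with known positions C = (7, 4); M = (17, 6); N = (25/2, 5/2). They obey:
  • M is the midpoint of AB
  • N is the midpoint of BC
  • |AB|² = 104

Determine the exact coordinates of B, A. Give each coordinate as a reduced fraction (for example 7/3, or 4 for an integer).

1. B_x = 18  [B = 2·N−C = 2·(25/2, 5/2)−(7, 4)]
2. B_y = 1  [B = 2·N−C = 2·(25/2, 5/2)−(7, 4)]
   so B = (18, 1)
3. A_x = 16  [A = 2·M−B = 2·(17, 6)−(18, 1)]
4. A_y = 11  [A = 2·M−B = 2·(17, 6)−(18, 1)]
   so A = (16, 11)

B = (18, 1)
A = (16, 11)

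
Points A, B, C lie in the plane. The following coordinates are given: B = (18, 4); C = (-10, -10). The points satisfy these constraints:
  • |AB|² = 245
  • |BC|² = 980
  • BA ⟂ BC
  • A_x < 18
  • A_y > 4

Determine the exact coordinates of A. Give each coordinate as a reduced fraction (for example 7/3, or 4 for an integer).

A = (11, 18)

1. A_x = 11  [[BA ⟂ BC ⇒ -28x-14y+560=0] ∩ [|A−(18, 4)|²=245]]
2. A_y = 18  [[BA ⟂ BC ⇒ -28x-14y+560=0] ∩ [|A−(18, 4)|²=245]]
   so A = (11, 18)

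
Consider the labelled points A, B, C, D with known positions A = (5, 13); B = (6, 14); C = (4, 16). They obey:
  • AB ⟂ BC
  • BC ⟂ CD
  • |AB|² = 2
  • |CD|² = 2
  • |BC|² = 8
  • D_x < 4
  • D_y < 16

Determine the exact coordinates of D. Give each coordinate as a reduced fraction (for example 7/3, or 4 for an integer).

1. D_x = 3  [[BC ⟂ CD ⇒ -2x+2y-24=0] ∩ [|D−(4, 16)|²=2]]
2. D_y = 15  [[BC ⟂ CD ⇒ -2x+2y-24=0] ∩ [|D−(4, 16)|²=2]]
   so D = (3, 15)

D = (3, 15)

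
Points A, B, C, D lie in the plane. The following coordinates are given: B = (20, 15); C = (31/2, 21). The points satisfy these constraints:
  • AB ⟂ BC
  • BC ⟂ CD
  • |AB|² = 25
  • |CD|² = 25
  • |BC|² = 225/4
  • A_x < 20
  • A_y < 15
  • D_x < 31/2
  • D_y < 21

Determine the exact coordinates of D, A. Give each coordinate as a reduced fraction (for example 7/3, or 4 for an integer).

1. D_x = 23/2  [[BC ⟂ CD ⇒ -9/2x+6y-225/4=0] ∩ [|D−(31/2, 21)|²=25]]
2. D_y = 18  [[BC ⟂ CD ⇒ -9/2x+6y-225/4=0] ∩ [|D−(31/2, 21)|²=25]]
   so D = (23/2, 18)
3. A_x = 16  [[AB ⟂ BC ⇒ 9/2x-6y=0] ∩ [|A−(20, 15)|²=25]]
4. A_y = 12  [[AB ⟂ BC ⇒ 9/2x-6y=0] ∩ [|A−(20, 15)|²=25]]
   so A = (16, 12)

D = (23/2, 18)
A = (16, 12)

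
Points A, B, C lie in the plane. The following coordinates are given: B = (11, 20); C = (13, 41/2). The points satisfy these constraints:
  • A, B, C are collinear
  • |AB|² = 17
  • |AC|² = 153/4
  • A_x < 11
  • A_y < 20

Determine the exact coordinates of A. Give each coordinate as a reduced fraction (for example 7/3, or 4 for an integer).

1. A_x = 7  [[A, B, C are collinear ⇒ -1/2x+2y-69/2=0] ∩ [|A−(11, 20)|²=17]]
2. A_y = 19  [[A, B, C are collinear ⇒ -1/2x+2y-69/2=0] ∩ [|A−(11, 20)|²=17]]
   so A = (7, 19)

A = (7, 19)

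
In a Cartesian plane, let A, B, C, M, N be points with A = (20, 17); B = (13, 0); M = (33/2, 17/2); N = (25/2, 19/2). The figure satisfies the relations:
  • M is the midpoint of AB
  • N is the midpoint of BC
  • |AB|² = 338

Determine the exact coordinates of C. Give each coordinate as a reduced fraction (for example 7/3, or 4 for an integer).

C = (12, 19)

1. C_x = 12  [C = 2·N−B = 2·(25/2, 19/2)−(13, 0)]
2. C_y = 19  [C = 2·N−B = 2·(25/2, 19/2)−(13, 0)]
   so C = (12, 19)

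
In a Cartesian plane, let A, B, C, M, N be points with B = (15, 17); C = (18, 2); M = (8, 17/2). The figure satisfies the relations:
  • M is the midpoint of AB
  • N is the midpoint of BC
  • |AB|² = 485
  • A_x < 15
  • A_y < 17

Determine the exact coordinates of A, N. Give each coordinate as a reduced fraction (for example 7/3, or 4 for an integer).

A = (1, 0)
N = (33/2, 19/2)

1. A_x = 1  [A = 2·M−B = 2·(8, 17/2)−(15, 17)]
2. A_y = 0  [A = 2·M−B = 2·(8, 17/2)−(15, 17)]
   so A = (1, 0)
3. N_x = 33/2  [2·N = B+C = (15, 17)+(18, 2)]
4. N_y = 19/2  [2·N = B+C = (15, 17)+(18, 2)]
   so N = (33/2, 19/2)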